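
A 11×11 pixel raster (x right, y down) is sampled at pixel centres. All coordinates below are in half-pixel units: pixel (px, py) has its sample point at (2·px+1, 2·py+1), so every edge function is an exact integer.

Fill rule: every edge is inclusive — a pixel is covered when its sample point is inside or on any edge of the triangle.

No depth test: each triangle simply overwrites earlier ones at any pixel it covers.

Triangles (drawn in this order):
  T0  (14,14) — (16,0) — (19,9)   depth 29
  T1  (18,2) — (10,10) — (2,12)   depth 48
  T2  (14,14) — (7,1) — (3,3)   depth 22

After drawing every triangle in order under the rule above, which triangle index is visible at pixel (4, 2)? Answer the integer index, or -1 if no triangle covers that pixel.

T0:
  2·area = 60
  edge (14, 14)→(16, 0): d=(2,-14) inclusive
  edge (16, 0)→(19, 9): d=(3,9) inclusive
  edge (19, 9)→(14, 14): d=(-5,5) inclusive
    (8,1)@(17, 3): e=[20,0,40] → █  [on edge]
    (9,1)@(19, 3): e=[48,-18,30] → ·
    (8,2)@(17, 5): e=[24,6,30] → █
    (9,2)@(19, 5): e=[52,-12,20] → ·
    (7,3)@(15, 7): e=[0,30,30] → █  [on edge]
    (9,3)@(19, 7): e=[56,-6,10] → ·
    (10,3)@(21, 7): e=[84,-24,0] → ·  [on edge]
    (7,4)@(15, 9): e=[4,36,20] → █
    (9,4)@(19, 9): e=[60,0,0] → █  [on edge]
    (10,4)@(21, 9): e=[88,-18,-10] → ·
    (7,5)@(15, 11): e=[8,42,10] → █
    (8,5)@(17, 11): e=[36,24,0] → █  [on edge]
    (7,6)@(15, 13): e=[12,48,0] → █  [on edge]
    (6,7)@(13, 15): e=[-12,72,0] → ·  [on edge]
    (10,7)@(21, 15): e=[100,0,-40] → ·  [on edge]
    (5,8)@(11, 17): e=[-36,96,0] → ·  [on edge]
    (4,9)@(9, 19): e=[-60,120,0] → ·  [on edge]
    (3,10)@(7, 21): e=[-84,144,0] → ·  [on edge]
    (6,10)@(13, 21): e=[0,90,-30] → ·  [on edge]
  covered (10 px):
    · · · · · · · · · · ·
    · · · · · · · · █ · ·
    · · · · · · · · █ · ·
    · · · · · · · █ █ · ·
    · · · · · · · █ █ █ ·
    · · · · · · · █ █ · ·
    · · · · · · · █ · · ·
    · · · · · · · · · · ·
    · · · · · · · · · · ·
    · · · · · · · · · · ·
    · · · · · · · · · · ·
T1:
  2·area = 48
  edge (18, 2)→(10, 10): d=(-8,8) inclusive
  edge (10, 10)→(2, 12): d=(-8,2) inclusive
  edge (2, 12)→(18, 2): d=(16,-10) inclusive
    (9,0)@(19, 1): e=[0,54,-6] → ·  [on edge]
    (8,1)@(17, 3): e=[0,42,6] → █  [on edge]
    (9,1)@(19, 3): e=[-16,38,26] → ·
    (7,2)@(15, 5): e=[0,30,18] → █  [on edge]
    (8,2)@(17, 5): e=[-16,26,38] → ·
    (5,3)@(11, 7): e=[16,22,10] → █
    (6,3)@(13, 7): e=[0,18,30] → █  [on edge]
    (7,3)@(15, 7): e=[-16,14,50] → ·
    (3,4)@(7, 9): e=[32,14,2] → █
    (4,4)@(9, 9): e=[16,10,22] → █
    (5,4)@(11, 9): e=[0,6,42] → █  [on edge]
    (6,4)@(13, 9): e=[-16,2,62] → ·
    (4,5)@(9, 11): e=[0,-6,54] → ·  [on edge]
    (3,6)@(7, 13): e=[0,-18,66] → ·  [on edge]
    (2,7)@(5, 15): e=[0,-30,78] → ·  [on edge]
    (1,8)@(3, 17): e=[0,-42,90] → ·  [on edge]
    (0,9)@(1, 19): e=[0,-54,102] → ·  [on edge]
  covered (8 px):
    · · · · · · · · · · ·
    · · · · · · · · █ · ·
    · · · · · · · █ · · ·
    · · · · · █ █ · · · ·
    · · · █ █ █ · · · · ·
    · · █ · · · · · · · ·
    · · · · · · · · · · ·
    · · · · · · · · · · ·
    · · · · · · · · · · ·
    · · · · · · · · · · ·
    · · · · · · · · · · ·
T2:
  2·area = 66  (B↔C swapped to make it positive)
  edge (14, 14)→(3, 3): d=(-11,-11) inclusive
  edge (3, 3)→(7, 1): d=(4,-2) inclusive
  edge (7, 1)→(14, 14): d=(7,13) inclusive
    (0,0)@(1, 1): e=[0,-12,78] → ·  [on edge]
    (3,0)@(7, 1): e=[66,0,0] → █  [on edge]
    (4,0)@(9, 1): e=[88,4,-26] → ·
    (1,1)@(3, 3): e=[0,0,66] → █  [on edge]
    (2,1)@(5, 3): e=[22,4,40] → █
    (4,1)@(9, 3): e=[66,12,-12] → ·
    (1,2)@(3, 5): e=[-22,8,80] → ·
    (2,2)@(5, 5): e=[0,12,54] → █  [on edge]
    (4,2)@(9, 5): e=[44,20,2] → █
    (5,2)@(11, 5): e=[66,24,-24] → ·
    (2,3)@(5, 7): e=[-22,20,68] → ·
    (3,3)@(7, 7): e=[0,24,42] → █  [on edge]
    (4,4)@(9, 9): e=[0,36,30] → █  [on edge]
    (5,5)@(11, 11): e=[0,48,18] → █  [on edge]
    (6,6)@(13, 13): e=[0,60,6] → █  [on edge]
    (7,7)@(15, 15): e=[0,72,-6] → ·  [on edge]
    (8,8)@(17, 17): e=[0,84,-18] → ·  [on edge]
    (9,9)@(19, 19): e=[0,96,-30] → ·  [on edge]
    (10,10)@(21, 21): e=[0,108,-42] → ·  [on edge]
  covered (13 px):
    · · · █ · · · · · · ·
    · █ █ █ · · · · · · ·
    · · █ █ █ · · · · · ·
    · · · █ █ · · · · · ·
    · · · · █ █ · · · · ·
    · · · · · █ · · · · ·
    · · · · · · █ · · · ·
    · · · · · · · · · · ·
    · · · · · · · · · · ·
    · · · · · · · · · · ·
    · · · · · · · · · · ·

Z-buffer (winner per pixel, '.' = empty):
  . . . 2 . . . . . . .
  . 2 2 2 . . . . 1 . .
  . . 2 2 2 . . 1 0 . .
  . . . 2 2 1 1 0 0 . .
  . . . 1 2 2 . 0 0 0 .
  . . 1 . . 2 . 0 0 . .
  . . . . . . 2 0 . . .
  . . . . . . . . . . .
  . . . . . . . . . . .
  . . . . . . . . . . .
  . . . . . . . . . . .

Result: 2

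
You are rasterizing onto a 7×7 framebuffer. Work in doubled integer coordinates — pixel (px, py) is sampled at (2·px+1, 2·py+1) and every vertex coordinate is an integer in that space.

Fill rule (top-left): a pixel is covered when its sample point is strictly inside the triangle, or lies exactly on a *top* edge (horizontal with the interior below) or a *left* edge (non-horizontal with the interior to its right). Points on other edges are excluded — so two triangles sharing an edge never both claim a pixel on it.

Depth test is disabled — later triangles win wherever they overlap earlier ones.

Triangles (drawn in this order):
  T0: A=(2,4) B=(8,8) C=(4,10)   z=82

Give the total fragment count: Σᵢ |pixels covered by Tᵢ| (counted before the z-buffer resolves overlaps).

T0:
  2·area = 28
  edge (2, 4)→(8, 8): d=(6,4) right/bottom  bias=-1
  edge (8, 8)→(4, 10): d=(-4,2) right/bottom  bias=-1
  edge (4, 10)→(2, 4): d=(-2,-6) top-left  bias=+0
    (0,0)@(1, 1): e=[-14,42,0] → .  [on edge]
    (1,2)@(3, 5): e=[2,22,4] → X
    (2,2)@(5, 5): e=[-6,18,16] → .
    (1,3)@(3, 7): e=[14,14,0] → X  [on edge]
    (2,3)@(5, 7): e=[6,10,12] → X
    (3,3)@(7, 7): e=[-2,6,24] → .
    (1,4)@(3, 9): e=[26,6,-4] → .
    (2,4)@(5, 9): e=[18,2,8] → X
    (3,4)@(7, 9): e=[10,-2,20] → .
    (2,5)@(5, 11): e=[30,-6,4] → .
    (2,6)@(5, 13): e=[42,-14,0] → .  [on edge]
  covered (4 px):
    . . . . . . .
    . . . . . . .
    . X . . . . .
    . X X . . . .
    . . X . . . .
    . . . . . . .
    . . . . . . .

Result: 4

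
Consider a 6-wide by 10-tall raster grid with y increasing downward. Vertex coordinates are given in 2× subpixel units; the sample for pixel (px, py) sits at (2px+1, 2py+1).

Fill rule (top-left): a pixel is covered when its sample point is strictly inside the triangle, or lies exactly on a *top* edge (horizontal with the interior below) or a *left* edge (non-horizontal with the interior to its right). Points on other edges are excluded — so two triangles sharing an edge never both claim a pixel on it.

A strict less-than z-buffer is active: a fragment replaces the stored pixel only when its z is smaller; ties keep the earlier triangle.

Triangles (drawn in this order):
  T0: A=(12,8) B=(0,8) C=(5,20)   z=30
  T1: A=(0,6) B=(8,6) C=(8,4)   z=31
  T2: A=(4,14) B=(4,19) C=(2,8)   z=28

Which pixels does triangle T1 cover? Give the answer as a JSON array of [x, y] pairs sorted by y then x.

T0:
  2·area = 144  (B↔C swapped to make it positive)
  edge (12, 8)→(5, 20): d=(-7,12) right/bottom  bias=-1
  edge (5, 20)→(0, 8): d=(-5,-12) top-left  bias=+0
  edge (0, 8)→(12, 8): d=(12,0) top-left  bias=+0
    (0,4)@(1, 9): e=[125,7,12] → █
    (1,4)@(3, 9): e=[101,31,12] → █
    (2,4)@(5, 9): e=[77,55,12] → █
    (3,4)@(7, 9): e=[53,79,12] → █
    (4,4)@(9, 9): e=[29,103,12] → █
    (5,4)@(11, 9): e=[5,127,12] → █
    (0,5)@(1, 11): e=[111,-3,36] → ·
    (1,5)@(3, 11): e=[87,21,36] → █
    (5,5)@(11, 11): e=[-9,117,36] → ·
    (1,6)@(3, 13): e=[73,11,60] → █
    (5,6)@(11, 13): e=[-23,107,60] → ·
    (1,7)@(3, 15): e=[59,1,84] → █
  covered (19 px):
    · · · · · ·
    · · · · · ·
    · · · · · ·
    · · · · · ·
    █ █ █ █ █ █
    · █ █ █ █ ·
    · █ █ █ █ ·
    · █ █ █ · ·
    · · █ · · ·
    · · █ · · ·
T1:
  2·area = 16  (B↔C swapped to make it positive)
  edge (0, 6)→(8, 4): d=(8,-2) top-left  bias=+0
  edge (8, 4)→(8, 6): d=(0,2) right/bottom  bias=-1
  edge (8, 6)→(0, 6): d=(-8,0) right/bottom  bias=-1
    (2,2)@(5, 5): e=[2,6,8] → █
    (3,2)@(7, 5): e=[6,2,8] → █
    (4,2)@(9, 5): e=[10,-2,8] → ·
    (2,3)@(5, 7): e=[18,6,-8] → ·
    (3,3)@(7, 7): e=[22,2,-8] → ·
  covered (2 px):
    · · · · · ·
    · · · · · ·
    · · █ █ · ·
    · · · · · ·
    · · · · · ·
    · · · · · ·
    · · · · · ·
    · · · · · ·
    · · · · · ·
    · · · · · ·
T2:
  2·area = 10
  edge (4, 14)→(4, 19): d=(0,5) right/bottom  bias=-1
  edge (4, 19)→(2, 8): d=(-2,-11) top-left  bias=+0
  edge (2, 8)→(4, 14): d=(2,6) right/bottom  bias=-1
    (0,2)@(1, 5): e=[15,-5,0] → ·  [on edge]
    (1,5)@(3, 11): e=[5,5,0] → ·  [on edge]
    (1,6)@(3, 13): e=[5,1,4] → █
    (2,6)@(5, 13): e=[-5,23,-8] → ·
    (1,7)@(3, 15): e=[5,-3,8] → ·
    (2,8)@(5, 17): e=[-5,15,0] → ·  [on edge]
  covered (1 px):
    · · · · · ·
    · · · · · ·
    · · · · · ·
    · · · · · ·
    · · · · · ·
    · · · · · ·
    · █ · · · ·
    · · · · · ·
    · · · · · ·
    · · · · · ·

Result: [[2,2],[3,2]]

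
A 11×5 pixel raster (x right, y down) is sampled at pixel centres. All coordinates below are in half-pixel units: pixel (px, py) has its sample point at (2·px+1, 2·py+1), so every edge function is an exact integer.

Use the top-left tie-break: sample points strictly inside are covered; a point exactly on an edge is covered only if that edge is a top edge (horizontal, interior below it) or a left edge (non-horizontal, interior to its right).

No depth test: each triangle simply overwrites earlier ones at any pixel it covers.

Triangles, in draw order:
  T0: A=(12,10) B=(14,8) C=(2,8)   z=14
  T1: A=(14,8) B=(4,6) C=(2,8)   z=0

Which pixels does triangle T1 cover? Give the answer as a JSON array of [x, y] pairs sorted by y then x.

T0:
  2·area = 24  (B↔C swapped to make it positive)
  edge (12, 10)→(2, 8): d=(-10,-2) top-left  bias=+0
  edge (2, 8)→(14, 8): d=(12,0) top-left  bias=+0
  edge (14, 8)→(12, 10): d=(-2,2) right/bottom  bias=-1
    (10,0)@(21, 1): e=[108,-84,0] → .  [on edge]
    (9,1)@(19, 3): e=[84,-60,0] → .  [on edge]
    (8,2)@(17, 5): e=[60,-36,0] → .  [on edge]
    (7,3)@(15, 7): e=[36,-12,0] → .  [on edge]
    (3,4)@(7, 9): e=[0,12,12] → X  [on edge]
    (4,4)@(9, 9): e=[4,12,8] → X
    (5,4)@(11, 9): e=[8,12,4] → X
    (6,4)@(13, 9): e=[12,12,0] → .  [on edge]
  covered (3 px):
    . . . . . . . . . . .
    . . . . . . . . . . .
    . . . . . . . . . . .
    . . . . . . . . . . .
    . . . X X X . . . . .
T1:
  2·area = 24  (B↔C swapped to make it positive)
  edge (14, 8)→(2, 8): d=(-12,0) right/bottom  bias=-1
  edge (2, 8)→(4, 6): d=(2,-2) top-left  bias=+0
  edge (4, 6)→(14, 8): d=(10,2) right/bottom  bias=-1
    (4,0)@(9, 1): e=[84,0,-60] → .  [on edge]
    (3,1)@(7, 3): e=[60,0,-36] → .  [on edge]
    (2,2)@(5, 5): e=[36,0,-12] → .  [on edge]
    (1,3)@(3, 7): e=[12,0,12] → X  [on edge]
    (2,3)@(5, 7): e=[12,4,8] → X
    (3,3)@(7, 7): e=[12,8,4] → X
    (4,3)@(9, 7): e=[12,12,0] → .  [on edge]
    (0,4)@(1, 9): e=[-12,0,36] → .  [on edge]
    (1,4)@(3, 9): e=[-12,4,32] → .
    (2,4)@(5, 9): e=[-12,8,28] → .
    (3,4)@(7, 9): e=[-12,12,24] → .
    (9,4)@(19, 9): e=[-12,36,0] → .  [on edge]
  covered (3 px):
    . . . . . . . . . . .
    . . . . . . . . . . .
    . . . . . . . . . . .
    . X X X . . . . . . .
    . . . . . . . . . . .

Answer: [[1,3],[2,3],[3,3]]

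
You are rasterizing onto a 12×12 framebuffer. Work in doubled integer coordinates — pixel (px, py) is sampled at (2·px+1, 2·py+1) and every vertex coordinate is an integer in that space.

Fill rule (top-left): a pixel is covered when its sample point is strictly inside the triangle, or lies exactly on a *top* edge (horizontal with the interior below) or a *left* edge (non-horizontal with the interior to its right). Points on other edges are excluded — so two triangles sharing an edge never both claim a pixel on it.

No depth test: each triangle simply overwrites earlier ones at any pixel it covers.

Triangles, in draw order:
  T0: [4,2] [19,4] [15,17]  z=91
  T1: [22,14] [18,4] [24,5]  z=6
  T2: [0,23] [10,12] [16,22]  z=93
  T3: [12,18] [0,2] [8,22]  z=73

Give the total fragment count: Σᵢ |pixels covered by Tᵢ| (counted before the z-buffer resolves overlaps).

T0:
  2·area = 203
  edge (4, 2)→(19, 4): d=(15,2) right/bottom  bias=-1
  edge (19, 4)→(15, 17): d=(-4,13) right/bottom  bias=-1
  edge (15, 17)→(4, 2): d=(-11,-15) top-left  bias=+0
    (2,1)@(5, 3): e=[13,186,4] → #
    (3,1)@(7, 3): e=[9,160,34] → #
    (4,1)@(9, 3): e=[5,134,64] → #
    (5,1)@(11, 3): e=[1,108,94] → #
    (6,1)@(13, 3): e=[-3,82,124] → ·
    (2,2)@(5, 5): e=[43,178,-18] → ·
    (3,2)@(7, 5): e=[39,152,12] → #
    (6,2)@(13, 5): e=[27,74,102] → #
    (7,2)@(15, 5): e=[23,48,132] → #
    (8,2)@(17, 5): e=[19,22,162] → #
    (9,2)@(19, 5): e=[15,-4,192] → ·
    (3,3)@(7, 7): e=[69,144,-10] → ·
    (7,8)@(15, 17): e=[203,0,0] → ·  [on edge]
  covered (25 px):
    · · · · · · · · · · · ·
    · · # # # # · · · · · ·
    · · · # # # # # # · · ·
    · · · · # # # # # · · ·
    · · · · · # # # # · · ·
    · · · · · # # # · · · ·
    · · · · · · # # · · · ·
    · · · · · · · # · · · ·
    · · · · · · · · · · · ·
    · · · · · · · · · · · ·
    · · · · · · · · · · · ·
    · · · · · · · · · · · ·
T1:
  2·area = 56
  edge (22, 14)→(18, 4): d=(-4,-10) top-left  bias=+0
  edge (18, 4)→(24, 5): d=(6,1) right/bottom  bias=-1
  edge (24, 5)→(22, 14): d=(-2,9) right/bottom  bias=-1
    (9,2)@(19, 5): e=[6,5,45] → #
    (10,2)@(21, 5): e=[26,3,27] → #
    (11,2)@(23, 5): e=[46,1,9] → #
    (9,3)@(19, 7): e=[-2,17,41] → ·
    (10,3)@(21, 7): e=[18,15,23] → #
    (10,4)@(21, 9): e=[10,27,19] → #
    (10,5)@(21, 11): e=[2,39,15] → #
    (11,5)@(23, 11): e=[22,37,-3] → ·
    (10,6)@(21, 13): e=[-6,51,11] → ·
  covered (8 px):
    · · · · · · · · · · · ·
    · · · · · · · · · · · ·
    · · · · · · · · · # # #
    · · · · · · · · · · # #
    · · · · · · · · · · # #
    · · · · · · · · · · # ·
    · · · · · · · · · · · ·
    · · · · · · · · · · · ·
    · · · · · · · · · · · ·
    · · · · · · · · · · · ·
    · · · · · · · · · · · ·
    · · · · · · · · · · · ·
T2:
  2·area = 166
  edge (0, 23)→(10, 12): d=(10,-11) top-left  bias=+0
  edge (10, 12)→(16, 22): d=(6,10) right/bottom  bias=-1
  edge (16, 22)→(0, 23): d=(-16,1) right/bottom  bias=-1
    (3,3)@(7, 7): e=[-83,0,249] → ·  [on edge]
    (4,7)@(9, 15): e=[19,28,119] → #
    (5,7)@(11, 15): e=[41,8,117] → #
    (6,7)@(13, 15): e=[63,-12,115] → ·
    (3,8)@(7, 17): e=[17,60,89] → #
    (6,8)@(13, 17): e=[83,0,83] → ·  [on edge]
    (2,9)@(5, 19): e=[15,92,59] → #
    (6,9)@(13, 19): e=[103,12,51] → #
    (7,9)@(15, 19): e=[125,-8,49] → ·
    (1,10)@(3, 21): e=[13,124,29] → #
    (7,10)@(15, 21): e=[145,4,17] → #
    (8,10)@(17, 21): e=[167,-16,15] → ·
  covered (17 px):
    · · · · · · · · · · · ·
    · · · · · · · · · · · ·
    · · · · · · · · · · · ·
    · · · · · · · · · · · ·
    · · · · · · · · · · · ·
    · · · · · · · · · · · ·
    · · · · · · · · · · · ·
    · · · · # # · · · · · ·
    · · · # # # · · · · · ·
    · · # # # # # · · · · ·
    · # # # # # # # · · · ·
    · · · · · · · · · · · ·
T3:
  2·area = 112  (B↔C swapped to make it positive)
  edge (12, 18)→(8, 22): d=(-4,4) right/bottom  bias=-1
  edge (8, 22)→(0, 2): d=(-8,-20) top-left  bias=+0
  edge (0, 2)→(12, 18): d=(12,16) right/bottom  bias=-1
    (1,3)@(3, 7): e=[80,20,12] → #
    (2,3)@(5, 7): e=[72,60,-20] → ·
    (11,3)@(23, 7): e=[0,420,-308] → ·  [on edge]
    (1,4)@(3, 9): e=[72,4,36] → #
    (2,4)@(5, 9): e=[64,44,4] → #
    (3,4)@(7, 9): e=[56,84,-28] → ·
    (10,4)@(21, 9): e=[0,364,-252] → ·  [on edge]
    (1,5)@(3, 11): e=[64,-12,60] → ·
    (2,5)@(5, 11): e=[56,28,28] → #
    (3,5)@(7, 11): e=[48,68,-4] → ·
    (9,5)@(19, 11): e=[0,308,-196] → ·  [on edge]
    (2,6)@(5, 13): e=[48,12,52] → #
    (8,6)@(17, 13): e=[0,252,-140] → ·  [on edge]
    (7,7)@(15, 15): e=[0,196,-84] → ·  [on edge]
    (6,8)@(13, 17): e=[0,140,-28] → ·  [on edge]
    (5,9)@(11, 19): e=[0,84,28] → ·  [on edge]
    (4,10)@(9, 21): e=[0,28,84] → ·  [on edge]
    (3,11)@(7, 23): e=[0,-28,140] → ·  [on edge]
  covered (13 px):
    · · · · · · · · · · · ·
    · · · · · · · · · · · ·
    · · · · · · · · · · · ·
    · # · · · · · · · · · ·
    · # # · · · · · · · · ·
    · · # · · · · · · · · ·
    · · # # · · · · · · · ·
    · · · # # · · · · · · ·
    · · · # # # · · · · · ·
    · · · # # · · · · · · ·
    · · · · · · · · · · · ·
    · · · · · · · · · · · ·

Final: 63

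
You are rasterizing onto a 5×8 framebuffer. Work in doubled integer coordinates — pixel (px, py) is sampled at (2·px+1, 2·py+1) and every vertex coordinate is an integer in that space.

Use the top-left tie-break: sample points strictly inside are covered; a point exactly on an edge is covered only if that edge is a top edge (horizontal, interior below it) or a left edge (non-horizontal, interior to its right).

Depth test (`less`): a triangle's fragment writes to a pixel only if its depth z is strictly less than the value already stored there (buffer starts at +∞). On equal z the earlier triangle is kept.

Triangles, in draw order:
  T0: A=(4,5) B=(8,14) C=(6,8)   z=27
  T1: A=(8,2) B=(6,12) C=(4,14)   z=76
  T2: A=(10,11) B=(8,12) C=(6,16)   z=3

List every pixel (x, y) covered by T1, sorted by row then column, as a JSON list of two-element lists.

T0:
  2·area = 6  (B↔C swapped to make it positive)
  edge (4, 5)→(6, 8): d=(2,3) right/bottom  bias=-1
  edge (6, 8)→(8, 14): d=(2,6) right/bottom  bias=-1
  edge (8, 14)→(4, 5): d=(-4,-9) top-left  bias=+0
    (2,2)@(5, 5): e=[-3,0,9] → ·  [on edge]
    (2,3)@(5, 7): e=[1,4,1] → #
    (3,3)@(7, 7): e=[-5,-8,19] → ·
    (2,4)@(5, 9): e=[5,8,-7] → ·
    (3,5)@(7, 11): e=[3,0,3] → ·  [on edge]
  covered (1 px):
    · · · · ·
    · · · · ·
    · · · · ·
    · · # · ·
    · · · · ·
    · · · · ·
    · · · · ·
    · · · · ·
T1:
  2·area = 16
  edge (8, 2)→(6, 12): d=(-2,10) right/bottom  bias=-1
  edge (6, 12)→(4, 14): d=(-2,2) right/bottom  bias=-1
  edge (4, 14)→(8, 2): d=(4,-12) top-left  bias=+0
    (3,2)@(7, 5): e=[4,12,0] → #  [on edge]
    (4,2)@(9, 5): e=[-16,8,24] → ·
    (3,3)@(7, 7): e=[0,8,8] → ·  [on edge]
    (4,4)@(9, 9): e=[-24,0,40] → ·  [on edge]
    (2,5)@(5, 11): e=[12,4,0] → #  [on edge]
    (3,5)@(7, 11): e=[-8,0,24] → ·  [on edge]
    (2,6)@(5, 13): e=[8,0,8] → ·  [on edge]
    (1,7)@(3, 15): e=[24,0,-8] → ·  [on edge]
  covered (2 px):
    · · · · ·
    · · · · ·
    · · · # ·
    · · · · ·
    · · · · ·
    · · # · ·
    · · · · ·
    · · · · ·
T2:
  2·area = 6  (B↔C swapped to make it positive)
  edge (10, 11)→(6, 16): d=(-4,5) right/bottom  bias=-1
  edge (6, 16)→(8, 12): d=(2,-4) top-left  bias=+0
  edge (8, 12)→(10, 11): d=(2,-1) top-left  bias=+0
  covered (0 px):
    · · · · ·
    · · · · ·
    · · · · ·
    · · · · ·
    · · · · ·
    · · · · ·
    · · · · ·
    · · · · ·

Answer: [[3,2],[2,5]]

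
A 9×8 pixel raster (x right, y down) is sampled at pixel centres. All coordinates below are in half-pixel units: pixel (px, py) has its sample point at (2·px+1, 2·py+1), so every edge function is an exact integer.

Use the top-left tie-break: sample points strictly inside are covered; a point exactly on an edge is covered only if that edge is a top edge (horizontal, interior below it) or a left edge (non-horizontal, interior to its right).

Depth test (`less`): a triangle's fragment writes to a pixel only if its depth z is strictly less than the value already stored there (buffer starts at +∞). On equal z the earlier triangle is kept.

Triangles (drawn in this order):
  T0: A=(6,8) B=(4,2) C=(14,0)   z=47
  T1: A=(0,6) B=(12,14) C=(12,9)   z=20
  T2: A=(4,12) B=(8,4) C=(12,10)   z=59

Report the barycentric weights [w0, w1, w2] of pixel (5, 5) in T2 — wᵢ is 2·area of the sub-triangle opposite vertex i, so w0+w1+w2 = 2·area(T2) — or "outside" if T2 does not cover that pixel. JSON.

T0:
  2·area = 64
  edge (6, 8)→(4, 2): d=(-2,-6) top-left  bias=+0
  edge (4, 2)→(14, 0): d=(10,-2) top-left  bias=+0
  edge (14, 0)→(6, 8): d=(-8,8) right/bottom  bias=-1
    (4,0)@(9, 1): e=[32,0,32] → X  [on edge]
    (5,0)@(11, 1): e=[44,4,16] → X
    (6,0)@(13, 1): e=[56,8,0] → .  [on edge]
    (2,1)@(5, 3): e=[4,12,48] → X
    (3,1)@(7, 3): e=[16,16,32] → X
    (5,1)@(11, 3): e=[40,24,0] → .  [on edge]
    (2,2)@(5, 5): e=[0,32,32] → X  [on edge]
    (4,2)@(9, 5): e=[24,40,0] → .  [on edge]
    (2,3)@(5, 7): e=[-4,52,16] → .
    (3,3)@(7, 7): e=[8,56,0] → .  [on edge]
    (2,4)@(5, 9): e=[-8,72,0] → .  [on edge]
    (1,5)@(3, 11): e=[-24,88,0] → .  [on edge]
    (3,5)@(7, 11): e=[0,96,-32] → .  [on edge]
    (0,6)@(1, 13): e=[-40,104,0] → .  [on edge]
  covered (7 px):
    . . . . X X . . .
    . . X X X . . . .
    . . X X . . . . .
    . . . . . . . . .
    . . . . . . . . .
    . . . . . . . . .
    . . . . . . . . .
    . . . . . . . . .
T1:
  2·area = 60  (B↔C swapped to make it positive)
  edge (0, 6)→(12, 9): d=(12,3) right/bottom  bias=-1
  edge (12, 9)→(12, 14): d=(0,5) right/bottom  bias=-1
  edge (12, 14)→(0, 6): d=(-12,-8) top-left  bias=+0
    (1,3)@(3, 7): e=[3,45,12] → X
    (2,3)@(5, 7): e=[-3,35,28] → .
    (1,4)@(3, 9): e=[27,45,-12] → .
    (2,4)@(5, 9): e=[21,35,4] → X
    (3,4)@(7, 9): e=[15,25,20] → X
    (4,4)@(9, 9): e=[9,15,36] → X
    (5,4)@(11, 9): e=[3,5,52] → X
    (6,4)@(13, 9): e=[-3,-5,68] → .
    (2,5)@(5, 11): e=[45,35,-20] → .
    (3,5)@(7, 11): e=[39,25,-4] → .
    (4,5)@(9, 11): e=[33,15,12] → X
    (6,5)@(13, 11): e=[21,-5,44] → .
  covered (8 px):
    . . . . . . . . .
    . . . . . . . . .
    . . . . . . . . .
    . X . . . . . . .
    . . X X X X . . .
    . . . . X X . . .
    . . . . . X . . .
    . . . . . . . . .
T2:
  2·area = 56
  edge (4, 12)→(8, 4): d=(4,-8) top-left  bias=+0
  edge (8, 4)→(12, 10): d=(4,6) right/bottom  bias=-1
  edge (12, 10)→(4, 12): d=(-8,2) right/bottom  bias=-1
    (3,3)@(7, 7): e=[4,18,34] → X
    (4,3)@(9, 7): e=[20,6,30] → X
    (5,3)@(11, 7): e=[36,-6,26] → .
    (3,4)@(7, 9): e=[12,26,18] → X
    (5,4)@(11, 9): e=[44,2,10] → X
    (6,4)@(13, 9): e=[60,-10,6] → .
    (2,5)@(5, 11): e=[4,46,6] → X
    (4,5)@(9, 11): e=[36,22,-2] → .
    (5,5)@(11, 11): e=[52,10,-6] → .
    (2,6)@(5, 13): e=[12,54,-10] → .
    (3,6)@(7, 13): e=[28,42,-14] → .
  covered (7 px):
    . . . . . . . . .
    . . . . . . . . .
    . . . . . . . . .
    . . . X X . . . .
    . . . X X X . . .
    . . X X . . . . .
    . . . . . . . . .
    . . . . . . . . .

Final: "outside"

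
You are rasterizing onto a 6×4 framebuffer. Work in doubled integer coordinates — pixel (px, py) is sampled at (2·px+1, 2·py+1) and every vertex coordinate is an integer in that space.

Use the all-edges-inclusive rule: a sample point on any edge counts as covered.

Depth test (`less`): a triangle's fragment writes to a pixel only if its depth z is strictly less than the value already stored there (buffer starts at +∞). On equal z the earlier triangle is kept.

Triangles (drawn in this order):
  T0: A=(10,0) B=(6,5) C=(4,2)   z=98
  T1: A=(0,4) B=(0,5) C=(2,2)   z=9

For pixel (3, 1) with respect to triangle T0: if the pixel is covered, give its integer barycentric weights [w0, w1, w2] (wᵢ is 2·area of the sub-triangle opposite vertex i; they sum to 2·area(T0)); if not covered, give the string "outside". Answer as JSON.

T0:
  2·area = 22
  edge (10, 0)→(6, 5): d=(-4,5) inclusive
  edge (6, 5)→(4, 2): d=(-2,-3) inclusive
  edge (4, 2)→(10, 0): d=(6,-2) inclusive
    (3,0)@(7, 1): e=[11,11,0] → X  [on edge]
    (4,0)@(9, 1): e=[1,17,4] → X
    (5,0)@(11, 1): e=[-9,23,8] → .
    (0,1)@(1, 3): e=[33,-11,0] → .  [on edge]
    (2,1)@(5, 3): e=[13,1,8] → X
    (4,1)@(9, 3): e=[-7,13,16] → .
    (2,2)@(5, 5): e=[5,-3,20] → .
    (3,2)@(7, 5): e=[-5,3,24] → .
  covered (4 px):
    . . . X X .
    . . X X . .
    . . . . . .
    . . . . . .
T1:
  2·area = 2  (B↔C swapped to make it positive)
  edge (0, 4)→(2, 2): d=(2,-2) inclusive
  edge (2, 2)→(0, 5): d=(-2,3) inclusive
  edge (0, 5)→(0, 4): d=(0,-1) inclusive
    (1,0)@(3, 1): e=[0,-1,3] → .  [on edge]
    (0,1)@(1, 3): e=[0,1,1] → X  [on edge]
    (1,1)@(3, 3): e=[4,-5,3] → .
    (0,2)@(1, 5): e=[4,-3,1] → .
  covered (1 px):
    . . . . . .
    X . . . . .
    . . . . . .
    . . . . . .

Result: [7,12,3]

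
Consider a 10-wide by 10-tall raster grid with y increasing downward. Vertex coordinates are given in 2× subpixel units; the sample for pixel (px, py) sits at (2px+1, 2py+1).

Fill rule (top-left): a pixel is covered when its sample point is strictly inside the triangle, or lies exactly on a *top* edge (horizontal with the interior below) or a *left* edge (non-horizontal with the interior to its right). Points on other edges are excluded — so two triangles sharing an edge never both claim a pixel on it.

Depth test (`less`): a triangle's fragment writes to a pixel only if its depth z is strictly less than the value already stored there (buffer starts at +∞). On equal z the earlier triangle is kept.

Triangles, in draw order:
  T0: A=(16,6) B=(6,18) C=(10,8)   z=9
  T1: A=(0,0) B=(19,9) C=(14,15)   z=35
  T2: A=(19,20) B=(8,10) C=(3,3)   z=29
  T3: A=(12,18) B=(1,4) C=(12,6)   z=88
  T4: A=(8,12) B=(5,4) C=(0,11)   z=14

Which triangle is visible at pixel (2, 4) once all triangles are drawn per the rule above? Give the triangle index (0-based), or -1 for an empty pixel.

T0:
  2·area = 52
  edge (16, 6)→(6, 18): d=(-10,12) right/bottom  bias=-1
  edge (6, 18)→(10, 8): d=(4,-10) top-left  bias=+0
  edge (10, 8)→(16, 6): d=(6,-2) top-left  bias=+0
    (9,2)@(19, 5): e=[-26,78,0] → ·  [on edge]
    (6,3)@(13, 7): e=[26,26,0] → █  [on edge]
    (7,3)@(15, 7): e=[2,46,4] → █
    (8,3)@(17, 7): e=[-22,66,8] → ·
    (3,4)@(7, 9): e=[78,-26,0] → ·  [on edge]
    (5,4)@(11, 9): e=[30,14,8] → █
    (7,4)@(15, 9): e=[-18,54,16] → ·
    (0,5)@(1, 11): e=[130,-78,0] → ·  [on edge]
    (4,5)@(9, 11): e=[34,2,16] → █
    (6,5)@(13, 11): e=[-14,42,24] → ·
    (4,6)@(9, 13): e=[14,10,28] → █
    (5,6)@(11, 13): e=[-10,30,32] → ·
  covered (7 px):
    · · · · · · · · · ·
    · · · · · · · · · ·
    · · · · · · · · · ·
    · · · · · · █ █ · ·
    · · · · · █ █ · · ·
    · · · · █ █ · · · ·
    · · · · █ · · · · ·
    · · · · · · · · · ·
    · · · · · · · · · ·
    · · · · · · · · · ·
T1:
  2·area = 159
  edge (0, 0)→(19, 9): d=(19,9) right/bottom  bias=-1
  edge (19, 9)→(14, 15): d=(-5,6) right/bottom  bias=-1
  edge (14, 15)→(0, 0): d=(-14,-15) top-left  bias=+0
    (0,0)@(1, 1): e=[10,148,1] → █
    (1,0)@(3, 1): e=[-8,136,31] → ·
    (0,1)@(1, 3): e=[48,138,-27] → ·
    (1,1)@(3, 3): e=[30,126,3] → █
    (2,1)@(5, 3): e=[12,114,33] → █
    (3,1)@(7, 3): e=[-6,102,63] → ·
    (1,2)@(3, 5): e=[68,116,-25] → ·
    (2,2)@(5, 5): e=[50,104,5] → █
    (3,2)@(7, 5): e=[32,92,35] → █
    (4,2)@(9, 5): e=[14,80,65] → █
    (5,2)@(11, 5): e=[-4,68,95] → ·
    (2,3)@(5, 7): e=[88,94,-23] → ·
    (9,4)@(19, 9): e=[0,0,159] → ·  [on edge]
  covered (21 px):
    █ · · · · · · · · ·
    · █ █ · · · · · · ·
    · · █ █ █ · · · · ·
    · · · █ █ █ █ · · ·
    · · · · █ █ █ █ █ ·
    · · · · · █ █ █ █ ·
    · · · · · · █ █ · ·
    · · · · · · · · · ·
    · · · · · · · · · ·
    · · · · · · · · · ·
T2:
  2·area = 27
  edge (19, 20)→(8, 10): d=(-11,-10) top-left  bias=+0
  edge (8, 10)→(3, 3): d=(-5,-7) top-left  bias=+0
  edge (3, 3)→(19, 20): d=(16,17) right/bottom  bias=-1
    (1,1)@(3, 3): e=[27,0,0] → ·  [on edge]
    (6,8)@(13, 17): e=[-27,0,54] → ·  [on edge]
  covered (0 px):
    · · · · · · · · · ·
    · · · · · · · · · ·
    · · · · · · · · · ·
    · · · · · · · · · ·
    · · · · · · · · · ·
    · · · · · · · · · ·
    · · · · · · · · · ·
    · · · · · · · · · ·
    · · · · · · · · · ·
    · · · · · · · · · ·
T3:
  2·area = 132
  edge (12, 18)→(1, 4): d=(-11,-14) top-left  bias=+0
  edge (1, 4)→(12, 6): d=(11,2) right/bottom  bias=-1
  edge (12, 6)→(12, 18): d=(0,12) right/bottom  bias=-1
    (1,2)@(3, 5): e=[17,7,108] → █
    (2,2)@(5, 5): e=[45,3,84] → █
    (3,2)@(7, 5): e=[73,-1,60] → ·
    (1,3)@(3, 7): e=[-5,29,108] → ·
    (2,3)@(5, 7): e=[23,25,84] → █
    (3,3)@(7, 7): e=[51,21,60] → █
    (4,3)@(9, 7): e=[79,17,36] → █
    (5,3)@(11, 7): e=[107,13,12] → █
    (6,3)@(13, 7): e=[135,9,-12] → ·
    (2,4)@(5, 9): e=[1,47,84] → █
    (6,4)@(13, 9): e=[113,31,-12] → ·
    (2,5)@(5, 11): e=[-21,69,84] → ·
  covered (16 px):
    · · · · · · · · · ·
    · · · · · · · · · ·
    · █ █ · · · · · · ·
    · · █ █ █ █ · · · ·
    · · █ █ █ █ · · · ·
    · · · █ █ █ · · · ·
    · · · · █ █ · · · ·
    · · · · · █ · · · ·
    · · · · · · · · · ·
    · · · · · · · · · ·
T4:
  2·area = 61  (B↔C swapped to make it positive)
  edge (8, 12)→(0, 11): d=(-8,-1) top-left  bias=+0
  edge (0, 11)→(5, 4): d=(5,-7) top-left  bias=+0
  edge (5, 4)→(8, 12): d=(3,8) right/bottom  bias=-1
    (2,2)@(5, 5): e=[53,5,3] → █
    (3,2)@(7, 5): e=[55,19,-13] → ·
    (1,3)@(3, 7): e=[35,1,25] → █
    (3,3)@(7, 7): e=[39,29,-7] → ·
    (1,4)@(3, 9): e=[19,11,31] → █
    (3,4)@(7, 9): e=[23,39,-1] → ·
    (0,5)@(1, 11): e=[1,7,53] → █
    (3,5)@(7, 11): e=[7,49,5] → █
    (4,5)@(9, 11): e=[9,63,-11] → ·
    (0,6)@(1, 13): e=[-15,17,59] → ·
    (1,6)@(3, 13): e=[-13,31,43] → ·
    (2,6)@(5, 13): e=[-11,45,27] → ·
  covered (9 px):
    · · · · · · · · · ·
    · · · · · · · · · ·
    · · █ · · · · · · ·
    · █ █ · · · · · · ·
    · █ █ · · · · · · ·
    █ █ █ █ · · · · · ·
    · · · · · · · · · ·
    · · · · · · · · · ·
    · · · · · · · · · ·
    · · · · · · · · · ·

Z-buffer (winner per pixel, '.' = empty):
  1 . . . . . . . . .
  . 1 1 . . . . . . .
  . 3 4 1 1 . . . . .
  . 4 4 1 1 1 0 0 . .
  . 4 4 3 1 0 0 1 1 .
  4 4 4 4 0 0 1 1 1 .
  . . . . 0 3 1 1 . .
  . . . . . 3 . . . .
  . . . . . . . . . .
  . . . . . . . . . .

Final: 4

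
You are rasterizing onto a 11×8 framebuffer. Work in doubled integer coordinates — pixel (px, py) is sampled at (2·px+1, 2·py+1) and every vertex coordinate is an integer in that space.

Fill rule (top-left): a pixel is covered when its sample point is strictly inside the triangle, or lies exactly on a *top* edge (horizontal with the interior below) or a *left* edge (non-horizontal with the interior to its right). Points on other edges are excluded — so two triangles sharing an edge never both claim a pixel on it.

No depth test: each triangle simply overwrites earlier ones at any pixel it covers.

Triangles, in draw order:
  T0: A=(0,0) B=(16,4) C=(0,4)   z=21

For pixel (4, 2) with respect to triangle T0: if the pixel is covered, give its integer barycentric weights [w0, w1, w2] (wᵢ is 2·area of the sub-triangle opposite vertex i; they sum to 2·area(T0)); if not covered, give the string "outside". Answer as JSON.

T0:
  2·area = 64
  edge (0, 0)→(16, 4): d=(16,4) right/bottom  bias=-1
  edge (16, 4)→(0, 4): d=(-16,0) right/bottom  bias=-1
  edge (0, 4)→(0, 0): d=(0,-4) top-left  bias=+0
    (0,0)@(1, 1): e=[12,48,4] → #
    (1,0)@(3, 1): e=[4,48,12] → #
    (2,0)@(5, 1): e=[-4,48,20] → ·
    (0,1)@(1, 3): e=[44,16,4] → #
    (2,1)@(5, 3): e=[28,16,20] → #
    (3,1)@(7, 3): e=[20,16,28] → #
    (4,1)@(9, 3): e=[12,16,36] → #
    (5,1)@(11, 3): e=[4,16,44] → #
    (6,1)@(13, 3): e=[-4,16,52] → ·
    (0,2)@(1, 5): e=[76,-16,4] → ·
    (1,2)@(3, 5): e=[68,-16,12] → ·
    (2,2)@(5, 5): e=[60,-16,20] → ·
  covered (8 px):
    # # · · · · · · · · ·
    # # # # # # · · · · ·
    · · · · · · · · · · ·
    · · · · · · · · · · ·
    · · · · · · · · · · ·
    · · · · · · · · · · ·
    · · · · · · · · · · ·
    · · · · · · · · · · ·

Answer: "outside"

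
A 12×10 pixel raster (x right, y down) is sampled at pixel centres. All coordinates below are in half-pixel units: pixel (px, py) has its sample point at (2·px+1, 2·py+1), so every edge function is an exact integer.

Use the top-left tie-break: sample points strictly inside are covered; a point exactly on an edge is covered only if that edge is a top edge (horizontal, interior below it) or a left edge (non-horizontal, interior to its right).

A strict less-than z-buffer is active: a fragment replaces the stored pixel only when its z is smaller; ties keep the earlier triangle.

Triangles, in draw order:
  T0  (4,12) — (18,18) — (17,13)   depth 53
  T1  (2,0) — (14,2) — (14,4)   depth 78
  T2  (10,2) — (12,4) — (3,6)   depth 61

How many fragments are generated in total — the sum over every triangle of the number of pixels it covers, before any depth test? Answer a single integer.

T0:
  2·area = 64  (B↔C swapped to make it positive)
  edge (4, 12)→(17, 13): d=(13,1) right/bottom  bias=-1
  edge (17, 13)→(18, 18): d=(1,5) right/bottom  bias=-1
  edge (18, 18)→(4, 12): d=(-14,-6) top-left  bias=+0
    (7,1)@(15, 3): e=[-128,0,192] → .  [on edge]
    (3,6)@(7, 13): e=[10,50,4] → X
    (4,6)@(9, 13): e=[8,40,16] → X
    (5,6)@(11, 13): e=[6,30,28] → X
    (6,6)@(13, 13): e=[4,20,40] → X
    (7,6)@(15, 13): e=[2,10,52] → X
    (8,6)@(17, 13): e=[0,0,64] → .  [on edge]
    (3,7)@(7, 15): e=[36,52,-24] → .
    (4,7)@(9, 15): e=[34,42,-12] → .
    (5,7)@(11, 15): e=[32,32,0] → X  [on edge]
    (8,7)@(17, 15): e=[26,2,36] → X
    (9,7)@(19, 15): e=[24,-8,48] → .
  covered (10 px):
    . . . . . . . . . . . .
    . . . . . . . . . . . .
    . . . . . . . . . . . .
    . . . . . . . . . . . .
    . . . . . . . . . . . .
    . . . . . . . . . . . .
    . . . X X X X X . . . .
    . . . . . X X X X . . .
    . . . . . . . . X . . .
    . . . . . . . . . . . .
T1:
  2·area = 24
  edge (2, 0)→(14, 2): d=(12,2) right/bottom  bias=-1
  edge (14, 2)→(14, 4): d=(0,2) right/bottom  bias=-1
  edge (14, 4)→(2, 0): d=(-12,-4) top-left  bias=+0
    (2,0)@(5, 1): e=[6,18,0] → X  [on edge]
    (3,0)@(7, 1): e=[2,14,8] → X
    (4,0)@(9, 1): e=[-2,10,16] → .
    (2,1)@(5, 3): e=[30,18,-24] → .
    (3,1)@(7, 3): e=[26,14,-16] → .
    (5,1)@(11, 3): e=[18,6,0] → X  [on edge]
    (6,1)@(13, 3): e=[14,2,8] → X
    (7,1)@(15, 3): e=[10,-2,16] → .
    (5,2)@(11, 5): e=[42,6,-24] → .
    (6,2)@(13, 5): e=[38,2,-16] → .
    (8,2)@(17, 5): e=[30,-6,0] → .  [on edge]
    (11,3)@(23, 7): e=[42,-18,0] → .  [on edge]
  covered (4 px):
    . . X X . . . . . . . .
    . . . . . X X . . . . .
    . . . . . . . . . . . .
    . . . . . . . . . . . .
    . . . . . . . . . . . .
    . . . . . . . . . . . .
    . . . . . . . . . . . .
    . . . . . . . . . . . .
    . . . . . . . . . . . .
    . . . . . . . . . . . .
T2:
  2·area = 22
  edge (10, 2)→(12, 4): d=(2,2) right/bottom  bias=-1
  edge (12, 4)→(3, 6): d=(-9,2) right/bottom  bias=-1
  edge (3, 6)→(10, 2): d=(7,-4) top-left  bias=+0
    (4,0)@(9, 1): e=[0,33,-11] → .  [on edge]
    (4,1)@(9, 3): e=[4,15,3] → X
    (5,1)@(11, 3): e=[0,11,11] → .  [on edge]
    (2,2)@(5, 5): e=[16,5,1] → X
    (3,2)@(7, 5): e=[12,1,9] → X
    (4,2)@(9, 5): e=[8,-3,17] → .
    (6,2)@(13, 5): e=[0,-11,33] → .  [on edge]
    (2,3)@(5, 7): e=[20,-13,15] → .
    (3,3)@(7, 7): e=[16,-17,23] → .
    (7,3)@(15, 7): e=[0,-33,55] → .  [on edge]
    (8,4)@(17, 9): e=[0,-55,77] → .  [on edge]
    (9,5)@(19, 11): e=[0,-77,99] → .  [on edge]
    (10,6)@(21, 13): e=[0,-99,121] → .  [on edge]
    (11,7)@(23, 15): e=[0,-121,143] → .  [on edge]
  covered (3 px):
    . . . . . . . . . . . .
    . . . . X . . . . . . .
    . . X X . . . . . . . .
    . . . . . . . . . . . .
    . . . . . . . . . . . .
    . . . . . . . . . . . .
    . . . . . . . . . . . .
    . . . . . . . . . . . .
    . . . . . . . . . . . .
    . . . . . . . . . . . .

Final: 17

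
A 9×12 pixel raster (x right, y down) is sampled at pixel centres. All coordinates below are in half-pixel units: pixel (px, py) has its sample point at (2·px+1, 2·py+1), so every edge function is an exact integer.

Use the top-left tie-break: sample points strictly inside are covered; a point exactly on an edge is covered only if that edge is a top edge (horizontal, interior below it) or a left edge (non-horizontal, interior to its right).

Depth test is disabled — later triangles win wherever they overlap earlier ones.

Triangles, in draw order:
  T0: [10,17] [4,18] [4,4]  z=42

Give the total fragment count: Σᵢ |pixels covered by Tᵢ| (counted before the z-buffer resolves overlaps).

T0:
  2·area = 84
  edge (10, 17)→(4, 18): d=(-6,1) right/bottom  bias=-1
  edge (4, 18)→(4, 4): d=(0,-14) top-left  bias=+0
  edge (4, 4)→(10, 17): d=(6,13) right/bottom  bias=-1
    (2,3)@(5, 7): e=[65,14,5] → █
    (3,3)@(7, 7): e=[63,42,-21] → ·
    (2,4)@(5, 9): e=[53,14,17] → █
    (3,4)@(7, 9): e=[51,42,-9] → ·
    (2,5)@(5, 11): e=[41,14,29] → █
    (3,5)@(7, 11): e=[39,42,3] → █
    (4,5)@(9, 11): e=[37,70,-23] → ·
    (2,6)@(5, 13): e=[29,14,41] → █
    (4,6)@(9, 13): e=[25,70,-11] → ·
    (2,7)@(5, 15): e=[17,14,53] → █
    (4,7)@(9, 15): e=[13,70,1] → █
    (5,7)@(11, 15): e=[11,98,-25] → ·
  covered (12 px):
    · · · · · · · · ·
    · · · · · · · · ·
    · · · · · · · · ·
    · · █ · · · · · ·
    · · █ · · · · · ·
    · · █ █ · · · · ·
    · · █ █ · · · · ·
    · · █ █ █ · · · ·
    · · █ █ █ · · · ·
    · · · · · · · · ·
    · · · · · · · · ·
    · · · · · · · · ·

Final: 12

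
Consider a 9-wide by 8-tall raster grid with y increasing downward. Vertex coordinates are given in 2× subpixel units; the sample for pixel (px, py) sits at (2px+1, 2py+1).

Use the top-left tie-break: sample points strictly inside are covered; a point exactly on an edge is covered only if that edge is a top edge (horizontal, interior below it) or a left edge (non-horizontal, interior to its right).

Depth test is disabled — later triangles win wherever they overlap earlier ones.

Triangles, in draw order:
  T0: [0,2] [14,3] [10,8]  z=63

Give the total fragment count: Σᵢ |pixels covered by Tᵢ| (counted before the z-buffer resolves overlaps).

T0:
  2·area = 74
  edge (0, 2)→(14, 3): d=(14,1) right/bottom  bias=-1
  edge (14, 3)→(10, 8): d=(-4,5) right/bottom  bias=-1
  edge (10, 8)→(0, 2): d=(-10,-6) top-left  bias=+0
    (1,1)@(3, 3): e=[11,55,8] → #
    (2,1)@(5, 3): e=[9,45,20] → #
    (3,1)@(7, 3): e=[7,35,32] → #
    (4,1)@(9, 3): e=[5,25,44] → #
    (5,1)@(11, 3): e=[3,15,56] → #
    (6,1)@(13, 3): e=[1,5,68] → #
    (7,1)@(15, 3): e=[-1,-5,80] → ·
    (1,2)@(3, 5): e=[39,47,-12] → ·
    (2,2)@(5, 5): e=[37,37,0] → #  [on edge]
    (6,2)@(13, 5): e=[29,-3,48] → ·
    (2,3)@(5, 7): e=[65,29,-20] → ·
    (3,3)@(7, 7): e=[63,19,-8] → ·
    (7,5)@(15, 11): e=[111,-37,0] → ·  [on edge]
  covered (11 px):
    · · · · · · · · ·
    · # # # # # # · ·
    · · # # # # · · ·
    · · · · # · · · ·
    · · · · · · · · ·
    · · · · · · · · ·
    · · · · · · · · ·
    · · · · · · · · ·

Final: 11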